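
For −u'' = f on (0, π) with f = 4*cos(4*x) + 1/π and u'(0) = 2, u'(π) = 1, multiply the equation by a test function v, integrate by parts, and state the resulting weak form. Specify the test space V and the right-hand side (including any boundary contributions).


V = H^1(0, π) (v unrestricted at boundary; u is determined up to an additive constant); weak form: ∫_0^π u'v' dx = ∫_0^π (4*cos(4*x) + 1/π) v dx + v(π) − 2·v(0) for all v ∈ V.

Multiply both sides by a test function v and integrate from 0 to π:
  ∫_0^π −u''(x) v(x) dx = ∫_0^π f(x) v(x) dx.
Integrate the LHS by parts once:
  ∫_0^π −u'' v dx = −[u'(x) v(x)]_0^π + ∫_0^π u'(x) v'(x) dx.
Thus ∫_0^π u'(x) v'(x) dx = ∫_0^π f(x) v(x) dx + [u'(x) v(x)]_0^π.
Choose V so that boundary terms are either known or forced to vanish.
u has inhomogeneous Neumann u'(0) = 2, u'(π) = 1. [u' v]_0^π = (1)·v(π) − (2)·v(0) = v(π) − 2·v(0). Take V = H^1(0, π); boundary term becomes part of RHS.
Weak formulation: find u (satisfying any essential BC) such that ∫_0^π u'(x) v'(x) dx = ∫_0^π f v dx + v(π) − 2·v(0) for all v ∈ V (Neumann data are natural BCs: they enter the RHS as boundary terms).
Substituting f(x) = 4*cos(4*x) + 1/π, the right-hand side is ∫_0^π (4*cos(4*x) + 1/π) v dx + v(π) − 2·v(0).
Compatibility check (pure Neumann): taking v ≡ 1 ∈ V gives 0 = ∫_0^π f dx + (1) − (2), i.e. ∫_0^π f dx must equal u'(0) − u'(π) = 1. Indeed ∫_0^π (4*cos(4*x) + 1/π) dx = 1, so the data are compatible. The solution is then unique only up to an additive constant (fix it e.g. by requiring ∫_0^π u dx = 0).


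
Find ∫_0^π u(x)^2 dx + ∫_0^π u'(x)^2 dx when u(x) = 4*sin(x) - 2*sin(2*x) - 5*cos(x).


||u||_{H^1(0,π)}^2 = 160/3 + 51*π

u'(x) = 5*sin(x) + 4*cos(x) - 4*cos(2*x).
Expand u² and (u')² and integrate term by term on (0, π), using: for integers n ≥ 1, ∫_0^π sin²(nx) dx = ∫_0^π cos²(nx) dx = π/2; for n ≠ n', ∫_0^π sin(nx)sin(n'x) dx = ∫_0^π cos(nx)cos(n'x) dx = 0; and by product-to-sum, ∫_0^π sin(nx)cos(n'x) dx = ½∫_0^π [sin((n+n')x) + sin((n−n')x)] dx, which is 0 when n+n' is even and 2n/(n²−n'²) when n+n' is odd (it need not vanish on (0, π)).
  u² squared terms: (-5)²·∫cos(x)² dx = 25·π/2 = 25*π/2;  (-2)²·∫sin(2x)² dx = 4·π/2 = 2*π;  (4)²·∫sin(x)² dx = 16·π/2 = 8*π.
  u² cross terms: 2·(-5)·(-2)·∫cos(x)·sin(2x) dx = 20·(4/3) = 80/3;  2·(-5)·(4)·∫cos(x)·sin(x) dx = -40·(0) = 0;  2·(-2)·(4)·∫sin(2x)·sin(x) dx = -16·(0) = 0.
  So ∫_0^π u² dx = 25*π/2 + 2*π + 8*π + 80/3 + 0 + 0 = 80/3 + 45*π/2.
  (u')² squared terms: (-4)²·∫cos(2x)² dx = 16·π/2 = 8*π;  (4)²·∫cos(x)² dx = 16·π/2 = 8*π;  (5)²·∫sin(x)² dx = 25·π/2 = 25*π/2.
  (u')² cross terms: 2·(-4)·(4)·∫cos(2x)·cos(x) dx = -32·(0) = 0;  2·(-4)·(5)·∫cos(2x)·sin(x) dx = -40·(-2/3) = 80/3;  2·(4)·(5)·∫cos(x)·sin(x) dx = 40·(0) = 0.
  So ∫_0^π (u')² dx = 8*π + 8*π + 25*π/2 + 0 + 80/3 + 0 = 80/3 + 57*π/2.
||u||_{H^1}^2 = (80/3 + 45*π/2) + (80/3 + 57*π/2) = 160/3 + 51*π.


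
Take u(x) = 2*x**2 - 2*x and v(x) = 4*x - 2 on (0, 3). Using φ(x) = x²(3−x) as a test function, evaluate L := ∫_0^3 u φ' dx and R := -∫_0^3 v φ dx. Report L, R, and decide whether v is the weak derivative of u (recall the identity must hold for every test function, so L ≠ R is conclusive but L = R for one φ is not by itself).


LHS = -351/10, RHS = -351/10. Yes, v = u' weakly.

u(x) = 2*x**2 - 2*x, classical derivative u'(x) = 4*x - 2.
φ(x) = x²(3−x), so φ'(x) = 3*x*(2 - x).
Note φ(0) = φ(3) = 0, so the boundary term u·φ vanishes.
LHS = ∫_0^3 u(x) φ'(x) dx = ∫_0^3 (-6*x^4 + 18*x^3 - 12*x^2) dx. Term by term:
  ∫_0^3 -6*x^4 dx = -1458/5;  ∫_0^3 18*x^3 dx = 729/2;  ∫_0^3 -12*x^2 dx = -108.
Sum: -1458/5 + 729/2 − 108 = -351/10.
So LHS = -351/10.
∫_0^3 v(x) φ(x) dx = ∫_0^3 (-4*x^4 + 14*x^3 - 6*x^2) dx. Term by term:
  ∫_0^3 -4*x^4 dx = -972/5;  ∫_0^3 14*x^3 dx = 567/2;  ∫_0^3 -6*x^2 dx = -54.
Sum: -972/5 + 567/2 − 54 = 351/10.
So RHS = -∫_0^3 v(x) φ(x) dx = -351/10.
LHS = RHS, so the identity holds for this test φ.
Moreover u is smooth here and v(x) = u'(x) = 4*x - 2 pointwise, so the identity holds for every test function. Hence v is the weak derivative of u.


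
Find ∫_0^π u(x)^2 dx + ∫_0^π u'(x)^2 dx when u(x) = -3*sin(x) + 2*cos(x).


||u||_{H^1(0,π)}^2 = 13*π

u'(x) = -2*sin(x) - 3*cos(x).
Expand u² and (u')² and integrate term by term on (0, π), using: for integers n ≥ 1, ∫_0^π sin²(nx) dx = ∫_0^π cos²(nx) dx = π/2; for n ≠ n', ∫_0^π sin(nx)sin(n'x) dx = ∫_0^π cos(nx)cos(n'x) dx = 0; and by product-to-sum, ∫_0^π sin(nx)cos(n'x) dx = ½∫_0^π [sin((n+n')x) + sin((n−n')x)] dx, which is 0 when n+n' is even and 2n/(n²−n'²) when n+n' is odd (it need not vanish on (0, π)).
  u² squared terms: (-3)²·∫sin(x)² dx = 9·π/2 = 9*π/2;  (2)²·∫cos(x)² dx = 4·π/2 = 2*π.
  u² cross terms: 2·(-3)·(2)·∫sin(x)·cos(x) dx = -12·(0) = 0.
  So ∫_0^π u² dx = 9*π/2 + 2*π + 0 = 13*π/2.
  (u')² squared terms: (-3)²·∫cos(x)² dx = 9·π/2 = 9*π/2;  (-2)²·∫sin(x)² dx = 4·π/2 = 2*π.
  (u')² cross terms: 2·(-3)·(-2)·∫cos(x)·sin(x) dx = 12·(0) = 0.
  So ∫_0^π (u')² dx = 9*π/2 + 2*π + 0 = 13*π/2.
||u||_{H^1}^2 = (13*π/2) + (13*π/2) = 13*π.


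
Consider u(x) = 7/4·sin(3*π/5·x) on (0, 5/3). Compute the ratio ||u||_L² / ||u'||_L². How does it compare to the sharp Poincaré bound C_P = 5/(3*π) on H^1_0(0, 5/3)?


||u||_L² / ||u'||_L² = 5/(3*π) = C_P.

u(x) = 7/4·sin(3*π/5·x), so u'(x) = 21*π*cos(3*π*x/5)/20.
Writing u(x) = A·sin(kπx/L) with A = 7/4 and k = 1, use ∫_0^L sin²(kπx/L) dx = L/2 and ∫_0^L cos²(kπx/L) dx = L/2.
u² = 49/16·sin²(3*π/5·x) and (u')² = 441*π^2/400·cos²(3*π/5·x), and each of sin², cos² integrates to L/2 = 5/6 over (0, 5/3).
∫_0^5/3 u² dx = 245/96, so ||u||_L² = 7*sqrt(30)/24.
∫_0^5/3 (u')² dx = 147*π^2/160, so ||u'||_L² = 7*sqrt(30)*π/40.
Ratio ||u||_L² / ||u'||_L² = 5/(3*π).
Sharp Poincaré constant on H^1_0(0, 5/3) is C_P = L/π = 5/(3*π), achieved by sin(3*π/5·x).
This is the k = 1 eigenfunction (up to amplitude), so the ratio equals the sharp Poincaré constant exactly.


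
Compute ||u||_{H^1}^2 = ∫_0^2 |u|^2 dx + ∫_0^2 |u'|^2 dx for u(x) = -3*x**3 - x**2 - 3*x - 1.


||u||_{H^1}^2 = 9104/7

The H^1 norm (squared) on an interval (0, L) is
  ||u||_{H^1}^2 = ∫_0^L u(x)^2 dx + ∫_0^L u'(x)^2 dx.
Compute u'(x) = -9*x**2 - 2*x - 3.
Then u(x)^2 = 9*x**6 + 6*x**5 + 19*x**4 + 12*x**3 + 11*x**2 + 6*x + 1 and u'(x)^2 = 81*x**4 + 36*x**3 + 58*x**2 + 12*x + 9.
Integrate each monomial from 0 to 2 using ∫_0^2 c·x^n dx = c·2^(n+1)/(n+1):
  ∫_0^2 u(x)^2 dx = ∫_0^2 (9*x^6 + 6*x^5 + 19*x^4 + 12*x^3 + 11*x^2 + 6*x + 1) dx. Term by term:
    ∫_0^2 9*x^6 dx = 1152/7;  ∫_0^2 6*x^5 dx = 64;  ∫_0^2 19*x^4 dx = 608/5;
    ∫_0^2 12*x^3 dx = 48;  ∫_0^2 11*x^2 dx = 88/3;  ∫_0^2 6*x dx = 12;
    ∫_0^2 1 dx = 2.
  Sum: 1152/7 + 64 + 608/5 + 48 + 88/3 + 12 + 2 = 46358/105.
  ∫_0^2 u'(x)^2 dx = ∫_0^2 (81*x^4 + 36*x^3 + 58*x^2 + 12*x + 9) dx. Term by term:
    ∫_0^2 81*x^4 dx = 2592/5;  ∫_0^2 36*x^3 dx = 144;  ∫_0^2 58*x^2 dx = 464/3;
    ∫_0^2 12*x dx = 24;  ∫_0^2 9 dx = 18.
  Sum: 2592/5 + 144 + 464/3 + 24 + 18 = 12886/15.
Adding: ||u||_{H^1}^2 = 46358/105 + 12886/15 = 9104/7.


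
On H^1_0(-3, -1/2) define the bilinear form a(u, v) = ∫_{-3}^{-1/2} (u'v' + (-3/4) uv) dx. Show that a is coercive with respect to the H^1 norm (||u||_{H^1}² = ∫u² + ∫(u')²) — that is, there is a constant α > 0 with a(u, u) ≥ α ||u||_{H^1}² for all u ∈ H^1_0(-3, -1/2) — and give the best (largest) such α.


α = (-75 + 16*π^2)/(4*(25 + 4*π^2))

Coercivity of a(·,·) on H^1_0(-3, -1/2) means a(u, u) ≥ α ||u||_{H^1}² for every u ∈ H^1_0.
The interval has length L = 5/2, and Poincaré/coercivity depend only on L. Here a(u, u) = ∫(u')² + (-3/4)·∫u².
Here c = -3/4 < 0 with |c| < (π/L)² = 4*π^2/25, so coercivity still holds. The condition a(u,u) ≥ α||u||_{H^1}² reads (1−α)∫(u')² ≥ (α−c)∫u². Any admissible α is ≤ 1 (rapidly oscillating u have ∫u²/∫(u')² → 0), and α = 1 would force 0 ≥ (1−c)∫u², impossible since c < 1; so 1−α > 0. By the sharp Poincaré inequality on H^1_0 of an interval of length L, ∫(u')² ≥ (π/L)²∫u² with equality for the first sine mode sin(π(x−x₀)/L) (x₀ the left endpoint), so the inequality holds for all u iff (1−α)(π/L)² ≥ α − c, i.e. α ≤ ((π/L)² + c)/((π/L)² + 1) = (1 + c(L/π)²)/(1 + (L/π)²). (Direct route, valid since c ≤ 0: Poincaré gives c∫u² ≥ c(L/π)²∫(u')², so a(u,u) ≥ (1 + c(L/π)²)∫(u')², while ||u||_{H^1}² ≤ (1 + (L/π)²)∫(u')²; dividing yields the same α.) With (π/L)² = 4*π^2/25 and c = -3/4, the largest admissible constant is α = ((π/L)² + c)/((π/L)² + 1).
Simplifying, α = (-75 + 16*π^2)/(4*(25 + 4*π^2)).


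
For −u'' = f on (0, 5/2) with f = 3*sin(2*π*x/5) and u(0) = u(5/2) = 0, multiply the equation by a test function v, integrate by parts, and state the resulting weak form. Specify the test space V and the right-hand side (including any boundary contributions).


V = H^1_0(0, 5/2) (so v(0) = v(5/2) = 0); weak form: ∫_0^5/2 u'v' dx = ∫_0^5/2 (3*sin(2*π*x/5)) v dx for all v ∈ V.

Multiply both sides by a test function v and integrate from 0 to 5/2:
  ∫_0^5/2 −u''(x) v(x) dx = ∫_0^5/2 f(x) v(x) dx.
Integrate the LHS by parts once:
  ∫_0^5/2 −u'' v dx = −[u'(x) v(x)]_0^5/2 + ∫_0^5/2 u'(x) v'(x) dx.
Thus ∫_0^5/2 u'(x) v'(x) dx = ∫_0^5/2 f(x) v(x) dx + [u'(x) v(x)]_0^5/2.
Choose V so that boundary terms are either known or forced to vanish.
u is Dirichlet: u(0) = u(5/2) = 0. Let V = H^1_0(0, 5/2); then v(0) = v(5/2) = 0, and [u' v]_0^5/2 = 0.
Weak formulation: find u (satisfying any essential BC) such that ∫_0^5/2 u'(x) v'(x) dx = ∫_0^5/2 f v dx for all v ∈ V.
Substituting f(x) = 3*sin(2*π*x/5), the right-hand side is ∫_0^5/2 (3*sin(2*π*x/5)) v dx.


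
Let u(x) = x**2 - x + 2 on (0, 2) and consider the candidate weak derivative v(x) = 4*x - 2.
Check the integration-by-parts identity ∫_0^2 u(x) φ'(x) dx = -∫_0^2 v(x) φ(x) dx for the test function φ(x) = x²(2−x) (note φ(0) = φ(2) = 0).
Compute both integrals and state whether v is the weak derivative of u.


LHS = -28/15, RHS = -56/15. No, v is not the weak derivative of u.

u(x) = x**2 - x + 2, classical derivative u'(x) = 2*x - 1.
φ(x) = x²(2−x), so φ'(x) = x*(4 - 3*x).
Note φ(0) = φ(2) = 0, so the boundary term u·φ vanishes.
LHS = ∫_0^2 u(x) φ'(x) dx = ∫_0^2 (-3*x^4 + 7*x^3 - 10*x^2 + 8*x) dx. Term by term:
  ∫_0^2 -3*x^4 dx = -96/5;  ∫_0^2 7*x^3 dx = 28;  ∫_0^2 -10*x^2 dx = -80/3;
  ∫_0^2 8*x dx = 16.
Sum: -96/5 + 28 − 80/3 + 16 = -28/15.
So LHS = -28/15.
∫_0^2 v(x) φ(x) dx = ∫_0^2 (-4*x^4 + 10*x^3 - 4*x^2) dx. Term by term:
  ∫_0^2 -4*x^4 dx = -128/5;  ∫_0^2 10*x^3 dx = 40;  ∫_0^2 -4*x^2 dx = -32/3.
Sum: -128/5 + 40 − 32/3 = 56/15.
So RHS = -∫_0^2 v(x) φ(x) dx = -56/15.
LHS − RHS = 28/15 ≠ 0, so the identity fails.
(For a valid weak derivative the identity must hold for EVERY test function, in particular this one. The failure shows v is NOT the weak derivative of u.)
Correct weak derivative would be u'(x) = 2*x - 1.


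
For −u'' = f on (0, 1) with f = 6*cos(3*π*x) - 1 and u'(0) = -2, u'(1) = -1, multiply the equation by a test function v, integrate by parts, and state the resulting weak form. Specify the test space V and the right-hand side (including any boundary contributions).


V = H^1(0, 1) (v unrestricted at boundary; u is determined up to an additive constant); weak form: ∫_0^1 u'v' dx = ∫_0^1 (6*cos(3*π*x) - 1) v dx − v(1) + 2·v(0) for all v ∈ V.

Multiply both sides by a test function v and integrate from 0 to 1:
  ∫_0^1 −u''(x) v(x) dx = ∫_0^1 f(x) v(x) dx.
Integrate the LHS by parts once:
  ∫_0^1 −u'' v dx = −[u'(x) v(x)]_0^1 + ∫_0^1 u'(x) v'(x) dx.
Thus ∫_0^1 u'(x) v'(x) dx = ∫_0^1 f(x) v(x) dx + [u'(x) v(x)]_0^1.
Choose V so that boundary terms are either known or forced to vanish.
u has inhomogeneous Neumann u'(0) = -2, u'(1) = -1. [u' v]_0^1 = (-1)·v(1) − (-2)·v(0) = − v(1) + 2·v(0). Take V = H^1(0, 1); boundary term becomes part of RHS.
Weak formulation: find u (satisfying any essential BC) such that ∫_0^1 u'(x) v'(x) dx = ∫_0^1 f v dx − v(1) + 2·v(0) for all v ∈ V (Neumann data are natural BCs: they enter the RHS as boundary terms).
Substituting f(x) = 6*cos(3*π*x) - 1, the right-hand side is ∫_0^1 (6*cos(3*π*x) - 1) v dx − v(1) + 2·v(0).
Compatibility check (pure Neumann): taking v ≡ 1 ∈ V gives 0 = ∫_0^1 f dx + (-1) − (-2), i.e. ∫_0^1 f dx must equal u'(0) − u'(1) = -1. Indeed ∫_0^1 (6*cos(3*π*x) - 1) dx = -1, so the data are compatible. The solution is then unique only up to an additive constant (fix it e.g. by requiring ∫_0^1 u dx = 0).


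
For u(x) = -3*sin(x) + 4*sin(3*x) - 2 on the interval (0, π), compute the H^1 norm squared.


||u||_{H^1(0,π)}^2 = 40/3 + 93*π

u'(x) = -3*cos(x) + 12*cos(3*x).
Expand u² and (u')² and integrate term by term on (0, π), using: for integers n ≥ 1, ∫_0^π sin²(nx) dx = ∫_0^π cos²(nx) dx = π/2; for n ≠ n', ∫_0^π sin(nx)sin(n'x) dx = ∫_0^π cos(nx)cos(n'x) dx = 0; and by product-to-sum, ∫_0^π sin(nx)cos(n'x) dx = ½∫_0^π [sin((n+n')x) + sin((n−n')x)] dx, which is 0 when n+n' is even and 2n/(n²−n'²) when n+n' is odd (it need not vanish on (0, π)). For the constant mode: ∫_0^π 1 dx = π, ∫_0^π cos(nx) dx = 0, ∫_0^π sin(nx) dx = (1−(−1)^n)/n.
  u² squared terms: (-2)²·∫1 dx = 4·π = 4*π;  (-3)²·∫sin(x)² dx = 9·π/2 = 9*π/2;  (4)²·∫sin(3x)² dx = 16·π/2 = 8*π.
  u² cross terms: 2·(-2)·(-3)·∫1·sin(x) dx = 12·(2) = 24;  2·(-2)·(4)·∫1·sin(3x) dx = -16·(2/3) = -32/3;  2·(-3)·(4)·∫sin(x)·sin(3x) dx = -24·(0) = 0.
  So ∫_0^π u² dx = 4*π + 9*π/2 + 8*π + 24 − 32/3 + 0 = 40/3 + 33*π/2.
  (u')² squared terms: (-3)²·∫cos(x)² dx = 9·π/2 = 9*π/2;  (12)²·∫cos(3x)² dx = 144·π/2 = 72*π.
  (u')² cross terms: 2·(-3)·(12)·∫cos(x)·cos(3x) dx = -72·(0) = 0.
  So ∫_0^π (u')² dx = 9*π/2 + 72*π + 0 = 153*π/2.
||u||_{H^1}^2 = (40/3 + 33*π/2) + (153*π/2) = 40/3 + 93*π.


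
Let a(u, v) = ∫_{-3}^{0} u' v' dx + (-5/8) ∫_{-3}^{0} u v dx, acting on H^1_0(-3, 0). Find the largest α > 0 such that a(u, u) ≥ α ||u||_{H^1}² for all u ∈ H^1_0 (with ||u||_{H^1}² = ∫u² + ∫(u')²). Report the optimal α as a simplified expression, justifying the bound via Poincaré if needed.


α = (-45/8 + π^2)/(9 + π^2)

Coercivity of a(·,·) on H^1_0(-3, 0) means a(u, u) ≥ α ||u||_{H^1}² for every u ∈ H^1_0.
The interval has length L = 3, and Poincaré/coercivity depend only on L. Here a(u, u) = ∫(u')² + (-5/8)·∫u².
Here c = -5/8 < 0 with |c| < (π/L)² = π^2/9, so coercivity still holds. The condition a(u,u) ≥ α||u||_{H^1}² reads (1−α)∫(u')² ≥ (α−c)∫u². Any admissible α is ≤ 1 (rapidly oscillating u have ∫u²/∫(u')² → 0), and α = 1 would force 0 ≥ (1−c)∫u², impossible since c < 1; so 1−α > 0. By the sharp Poincaré inequality on H^1_0 of an interval of length L, ∫(u')² ≥ (π/L)²∫u² with equality for the first sine mode sin(π(x−x₀)/L) (x₀ the left endpoint), so the inequality holds for all u iff (1−α)(π/L)² ≥ α − c, i.e. α ≤ ((π/L)² + c)/((π/L)² + 1) = (1 + c(L/π)²)/(1 + (L/π)²). (Direct route, valid since c ≤ 0: Poincaré gives c∫u² ≥ c(L/π)²∫(u')², so a(u,u) ≥ (1 + c(L/π)²)∫(u')², while ||u||_{H^1}² ≤ (1 + (L/π)²)∫(u')²; dividing yields the same α.) With (π/L)² = π^2/9 and c = -5/8, the largest admissible constant is α = ((π/L)² + c)/((π/L)² + 1).
Simplifying, α = (-45/8 + π^2)/(9 + π^2).


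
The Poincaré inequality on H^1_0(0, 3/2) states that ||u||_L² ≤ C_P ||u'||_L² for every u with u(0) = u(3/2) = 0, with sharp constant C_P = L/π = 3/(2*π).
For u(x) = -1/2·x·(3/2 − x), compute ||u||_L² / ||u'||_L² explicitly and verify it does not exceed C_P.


||u||_L² / ||u'||_L² = 3*sqrt(10)/20 < C_P = 3/(2*π).

u(x) = -1/2·x·(3/2 − x), so u'(x) = x - 3/4.
u(x) = -1/2·x·(3/2 − x) vanishes at x = 0 and x = 3/2, so u ∈ H^1_0(0, 3/2). Differentiate via the product rule and integrate the resulting polynomials term by term.
  ∫_0^3/2 u² dx = ∫_0^3/2 (x^4/4 - 3*x^3/4 + 9*x^2/16) dx. Term by term:
    ∫_0^3/2 x^4/4 dx = 243/640;  ∫_0^3/2 -3*x^3/4 dx = -243/256;  ∫_0^3/2 9*x^2/16 dx = 81/128.
  Sum: 243/640 − 243/256 + 81/128 = 81/1280.
  ∫_0^3/2 (u')² dx = ∫_0^3/2 (x^2 - 3*x/2 + 9/16) dx. Term by term:
    ∫_0^3/2 x^2 dx = 9/8;  ∫_0^3/2 -3*x/2 dx = -27/16;  ∫_0^3/2 9/16 dx = 27/32.
  Sum: 9/8 − 27/16 + 27/32 = 9/32.
∫_0^3/2 u² dx = 81/1280, so ||u||_L² = 9*sqrt(5)/80.
∫_0^3/2 (u')² dx = 9/32, so ||u'||_L² = 3*sqrt(2)/8.
Ratio ||u||_L² / ||u'||_L² = 3*sqrt(10)/20.
Sharp Poincaré constant on H^1_0(0, 3/2) is C_P = L/π = 3/(2*π), achieved by sin(2*π/3·x).
A polynomial bump cannot attain the sharp Poincaré constant (only the first sine eigenfunction does), so the ratio is strictly less than C_P, consistent with ||u||_L² ≤ C_P ||u'||_L².


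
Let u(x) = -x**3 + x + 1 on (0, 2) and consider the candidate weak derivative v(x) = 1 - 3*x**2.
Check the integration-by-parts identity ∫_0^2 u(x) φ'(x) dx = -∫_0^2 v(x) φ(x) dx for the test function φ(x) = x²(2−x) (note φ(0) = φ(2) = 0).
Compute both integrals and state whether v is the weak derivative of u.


LHS = 76/15, RHS = 76/15. Yes, v = u' weakly.

u(x) = -x**3 + x + 1, classical derivative u'(x) = 1 - 3*x**2.
φ(x) = x²(2−x), so φ'(x) = x*(4 - 3*x).
Note φ(0) = φ(2) = 0, so the boundary term u·φ vanishes.
LHS = ∫_0^2 u(x) φ'(x) dx = ∫_0^2 (3*x^5 - 4*x^4 - 3*x^3 + x^2 + 4*x) dx. Term by term:
  ∫_0^2 3*x^5 dx = 32;  ∫_0^2 -4*x^4 dx = -128/5;  ∫_0^2 -3*x^3 dx = -12;
  ∫_0^2 x^2 dx = 8/3;  ∫_0^2 4*x dx = 8.
Sum: 32 − 128/5 − 12 + 8/3 + 8 = 76/15.
So LHS = 76/15.
∫_0^2 v(x) φ(x) dx = ∫_0^2 (3*x^5 - 6*x^4 - x^3 + 2*x^2) dx. Term by term:
  ∫_0^2 3*x^5 dx = 32;  ∫_0^2 -6*x^4 dx = -192/5;  ∫_0^2 -x^3 dx = -4;
  ∫_0^2 2*x^2 dx = 16/3.
Sum: 32 − 192/5 − 4 + 16/3 = -76/15.
So RHS = -∫_0^2 v(x) φ(x) dx = 76/15.
LHS = RHS, so the identity holds for this test φ.
Moreover u is smooth here and v(x) = u'(x) = 1 - 3*x**2 pointwise, so the identity holds for every test function. Hence v is the weak derivative of u.


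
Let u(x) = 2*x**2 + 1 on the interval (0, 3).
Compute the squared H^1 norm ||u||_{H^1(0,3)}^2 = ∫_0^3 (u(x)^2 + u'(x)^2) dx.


||u||_{H^1}^2 = 1887/5

The H^1 norm (squared) on an interval (0, L) is
  ||u||_{H^1}^2 = ∫_0^L u(x)^2 dx + ∫_0^L u'(x)^2 dx.
Compute u'(x) = 4*x.
Then u(x)^2 = 4*x**4 + 4*x**2 + 1 and u'(x)^2 = 16*x**2.
Integrate each monomial from 0 to 3 using ∫_0^3 c·x^n dx = c·3^(n+1)/(n+1):
  ∫_0^3 u(x)^2 dx = ∫_0^3 (4*x^4 + 4*x^2 + 1) dx. Term by term:
    ∫_0^3 4*x^4 dx = 972/5;  ∫_0^3 4*x^2 dx = 36;  ∫_0^3 1 dx = 3.
  Sum: 972/5 + 36 + 3 = 1167/5.
  ∫_0^3 u'(x)^2 dx = ∫_0^3 (16*x^2) dx. Term by term:
    ∫_0^3 16*x^2 dx = 144.
Adding: ||u||_{H^1}^2 = 1167/5 + 144 = 1887/5.


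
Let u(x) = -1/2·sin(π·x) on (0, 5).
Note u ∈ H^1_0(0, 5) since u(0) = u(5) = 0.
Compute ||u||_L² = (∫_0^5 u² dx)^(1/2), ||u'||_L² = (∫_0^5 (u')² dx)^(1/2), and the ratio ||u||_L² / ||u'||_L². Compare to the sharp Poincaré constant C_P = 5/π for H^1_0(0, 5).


||u||_L² / ||u'||_L² = 1/π < C_P = 5/π.

u(x) = -1/2·sin(π·x), so u'(x) = -π*cos(π*x)/2.
Writing u(x) = A·sin(kπx/L) with A = -1/2 and k = 5, use ∫_0^L sin²(kπx/L) dx = L/2 and ∫_0^L cos²(kπx/L) dx = L/2.
u² = 1/4·sin²(π·x) and (u')² = π^2/4·cos²(π·x), and each of sin², cos² integrates to L/2 = 5/2 over (0, 5).
∫_0^5 u² dx = 5/8, so ||u||_L² = sqrt(10)/4.
∫_0^5 (u')² dx = 5*π^2/8, so ||u'||_L² = sqrt(10)*π/4.
Ratio ||u||_L² / ||u'||_L² = 1/π.
Sharp Poincaré constant on H^1_0(0, 5) is C_P = L/π = 5/π, achieved by sin(π/5·x).
This is the k = 5 harmonic; the ratio L/(kπ) is strictly less than C_P = L/π, consistent with the sharp inequality ||u||_L² ≤ C_P ||u'||_L².


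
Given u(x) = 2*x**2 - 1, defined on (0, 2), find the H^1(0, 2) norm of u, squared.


||u||_{H^1}^2 = 298/5

The H^1 norm (squared) on an interval (0, L) is
  ||u||_{H^1}^2 = ∫_0^L u(x)^2 dx + ∫_0^L u'(x)^2 dx.
Compute u'(x) = 4*x.
Then u(x)^2 = 4*x**4 - 4*x**2 + 1 and u'(x)^2 = 16*x**2.
Integrate each monomial from 0 to 2 using ∫_0^2 c·x^n dx = c·2^(n+1)/(n+1):
  ∫_0^2 u(x)^2 dx = ∫_0^2 (4*x^4 - 4*x^2 + 1) dx. Term by term:
    ∫_0^2 4*x^4 dx = 128/5;  ∫_0^2 -4*x^2 dx = -32/3;  ∫_0^2 1 dx = 2.
  Sum: 128/5 − 32/3 + 2 = 254/15.
  ∫_0^2 u'(x)^2 dx = ∫_0^2 (16*x^2) dx. Term by term:
    ∫_0^2 16*x^2 dx = 128/3.
Adding: ||u||_{H^1}^2 = 254/15 + 128/3 = 298/5.


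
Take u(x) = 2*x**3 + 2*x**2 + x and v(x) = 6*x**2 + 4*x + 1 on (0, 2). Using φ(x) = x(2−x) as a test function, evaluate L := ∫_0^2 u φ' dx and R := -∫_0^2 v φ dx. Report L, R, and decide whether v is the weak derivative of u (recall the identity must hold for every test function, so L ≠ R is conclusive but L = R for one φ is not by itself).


LHS = -244/15, RHS = -244/15. Yes, v = u' weakly.

u(x) = 2*x**3 + 2*x**2 + x, classical derivative u'(x) = 6*x**2 + 4*x + 1.
φ(x) = x(2−x), so φ'(x) = 2 - 2*x.
Note φ(0) = φ(2) = 0, so the boundary term u·φ vanishes.
LHS = ∫_0^2 u(x) φ'(x) dx = ∫_0^2 (-4*x^4 + 2*x^2 + 2*x) dx. Term by term:
  ∫_0^2 -4*x^4 dx = -128/5;  ∫_0^2 2*x^2 dx = 16/3;  ∫_0^2 2*x dx = 4.
Sum: -128/5 + 16/3 + 4 = -244/15.
So LHS = -244/15.
∫_0^2 v(x) φ(x) dx = ∫_0^2 (-6*x^4 + 8*x^3 + 7*x^2 + 2*x) dx. Term by term:
  ∫_0^2 -6*x^4 dx = -192/5;  ∫_0^2 8*x^3 dx = 32;  ∫_0^2 7*x^2 dx = 56/3;
  ∫_0^2 2*x dx = 4.
Sum: -192/5 + 32 + 56/3 + 4 = 244/15.
So RHS = -∫_0^2 v(x) φ(x) dx = -244/15.
LHS = RHS, so the identity holds for this test φ.
Moreover u is smooth here and v(x) = u'(x) = 6*x**2 + 4*x + 1 pointwise, so the identity holds for every test function. Hence v is the weak derivative of u.


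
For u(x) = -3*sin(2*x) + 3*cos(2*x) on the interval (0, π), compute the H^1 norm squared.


||u||_{H^1(0,π)}^2 = 45*π

u'(x) = -6*sin(2*x) - 6*cos(2*x).
Expand u² and (u')² and integrate term by term on (0, π), using: for integers n ≥ 1, ∫_0^π sin²(nx) dx = ∫_0^π cos²(nx) dx = π/2; for n ≠ n', ∫_0^π sin(nx)sin(n'x) dx = ∫_0^π cos(nx)cos(n'x) dx = 0; and by product-to-sum, ∫_0^π sin(nx)cos(n'x) dx = ½∫_0^π [sin((n+n')x) + sin((n−n')x)] dx, which is 0 when n+n' is even and 2n/(n²−n'²) when n+n' is odd (it need not vanish on (0, π)).
  u² squared terms: (-3)²·∫sin(2x)² dx = 9·π/2 = 9*π/2;  (3)²·∫cos(2x)² dx = 9·π/2 = 9*π/2.
  u² cross terms: 2·(-3)·(3)·∫sin(2x)·cos(2x) dx = -18·(0) = 0.
  So ∫_0^π u² dx = 9*π/2 + 9*π/2 + 0 = 9*π.
  (u')² squared terms: (-6)²·∫cos(2x)² dx = 36·π/2 = 18*π;  (-6)²·∫sin(2x)² dx = 36·π/2 = 18*π.
  (u')² cross terms: 2·(-6)·(-6)·∫cos(2x)·sin(2x) dx = 72·(0) = 0.
  So ∫_0^π (u')² dx = 18*π + 18*π + 0 = 36*π.
||u||_{H^1}^2 = (9*π) + (36*π) = 45*π.


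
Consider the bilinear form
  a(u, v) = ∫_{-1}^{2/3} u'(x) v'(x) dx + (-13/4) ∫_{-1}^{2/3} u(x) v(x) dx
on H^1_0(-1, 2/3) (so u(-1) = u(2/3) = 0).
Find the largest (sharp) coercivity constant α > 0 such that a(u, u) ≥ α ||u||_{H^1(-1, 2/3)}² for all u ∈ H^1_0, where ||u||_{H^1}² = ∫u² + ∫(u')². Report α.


α = (-325 + 36*π^2)/(4*(25 + 9*π^2))

Coercivity of a(·,·) on H^1_0(-1, 2/3) means a(u, u) ≥ α ||u||_{H^1}² for every u ∈ H^1_0.
The interval has length L = 5/3, and Poincaré/coercivity depend only on L. Here a(u, u) = ∫(u')² + (-13/4)·∫u².
Here c = -13/4 < 0 with |c| < (π/L)² = 9*π^2/25, so coercivity still holds. The condition a(u,u) ≥ α||u||_{H^1}² reads (1−α)∫(u')² ≥ (α−c)∫u². Any admissible α is ≤ 1 (rapidly oscillating u have ∫u²/∫(u')² → 0), and α = 1 would force 0 ≥ (1−c)∫u², impossible since c < 1; so 1−α > 0. By the sharp Poincaré inequality on H^1_0 of an interval of length L, ∫(u')² ≥ (π/L)²∫u² with equality for the first sine mode sin(π(x−x₀)/L) (x₀ the left endpoint), so the inequality holds for all u iff (1−α)(π/L)² ≥ α − c, i.e. α ≤ ((π/L)² + c)/((π/L)² + 1) = (1 + c(L/π)²)/(1 + (L/π)²). (Direct route, valid since c ≤ 0: Poincaré gives c∫u² ≥ c(L/π)²∫(u')², so a(u,u) ≥ (1 + c(L/π)²)∫(u')², while ||u||_{H^1}² ≤ (1 + (L/π)²)∫(u')²; dividing yields the same α.) With (π/L)² = 9*π^2/25 and c = -13/4, the largest admissible constant is α = ((π/L)² + c)/((π/L)² + 1).
Simplifying, α = (-325 + 36*π^2)/(4*(25 + 9*π^2)).


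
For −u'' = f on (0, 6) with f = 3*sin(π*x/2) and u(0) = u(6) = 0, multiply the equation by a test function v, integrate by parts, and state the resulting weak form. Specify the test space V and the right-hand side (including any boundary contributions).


V = H^1_0(0, 6) (so v(0) = v(6) = 0); weak form: ∫_0^6 u'v' dx = ∫_0^6 (3*sin(π*x/2)) v dx for all v ∈ V.

Multiply both sides by a test function v and integrate from 0 to 6:
  ∫_0^6 −u''(x) v(x) dx = ∫_0^6 f(x) v(x) dx.
Integrate the LHS by parts once:
  ∫_0^6 −u'' v dx = −[u'(x) v(x)]_0^6 + ∫_0^6 u'(x) v'(x) dx.
Thus ∫_0^6 u'(x) v'(x) dx = ∫_0^6 f(x) v(x) dx + [u'(x) v(x)]_0^6.
Choose V so that boundary terms are either known or forced to vanish.
u is Dirichlet: u(0) = u(6) = 0. Let V = H^1_0(0, 6); then v(0) = v(6) = 0, and [u' v]_0^6 = 0.
Weak formulation: find u (satisfying any essential BC) such that ∫_0^6 u'(x) v'(x) dx = ∫_0^6 f v dx for all v ∈ V.
Substituting f(x) = 3*sin(π*x/2), the right-hand side is ∫_0^6 (3*sin(π*x/2)) v dx.


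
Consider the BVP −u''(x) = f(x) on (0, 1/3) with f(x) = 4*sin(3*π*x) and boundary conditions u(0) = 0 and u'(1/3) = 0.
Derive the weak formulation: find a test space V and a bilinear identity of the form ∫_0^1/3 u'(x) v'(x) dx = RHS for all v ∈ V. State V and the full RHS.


V = {v ∈ H^1(0, 1/3) : v(0) = 0} (test functions vanish at x = 0 where u is specified); weak form: ∫_0^1/3 u'v' dx = ∫_0^1/3 (4*sin(3*π*x)) v dx for all v ∈ V.

Multiply both sides by a test function v and integrate from 0 to 1/3:
  ∫_0^1/3 −u''(x) v(x) dx = ∫_0^1/3 f(x) v(x) dx.
Integrate the LHS by parts once:
  ∫_0^1/3 −u'' v dx = −[u'(x) v(x)]_0^1/3 + ∫_0^1/3 u'(x) v'(x) dx.
Thus ∫_0^1/3 u'(x) v'(x) dx = ∫_0^1/3 f(x) v(x) dx + [u'(x) v(x)]_0^1/3.
Choose V so that boundary terms are either known or forced to vanish.
Mixed BC: u(0) = 0 (Dirichlet) and u'(1/3) = 0 (Neumann). Define V = {v ∈ H^1(0, 1/3) : v(0) = 0}. Then [u' v]_0^1/3 = u'(1/3)·v(1/3) − u'(0)·0 = 0.
Weak formulation: find u (satisfying any essential BC) such that ∫_0^1/3 u'(x) v'(x) dx = ∫_0^1/3 f v dx for all v ∈ V (Dirichlet at 0 absorbed into V; the Neumann datum at x = 1/3 is zero, so no boundary term remains).
Substituting f(x) = 4*sin(3*π*x), the right-hand side is ∫_0^1/3 (4*sin(3*π*x)) v dx.


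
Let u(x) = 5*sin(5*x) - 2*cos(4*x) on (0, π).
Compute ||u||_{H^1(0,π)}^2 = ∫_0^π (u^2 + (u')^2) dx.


||u||_{H^1(0,π)}^2 = -3400/9 + 359*π

u'(x) = 8*sin(4*x) + 25*cos(5*x).
Expand u² and (u')² and integrate term by term on (0, π), using: for integers n ≥ 1, ∫_0^π sin²(nx) dx = ∫_0^π cos²(nx) dx = π/2; for n ≠ n', ∫_0^π sin(nx)sin(n'x) dx = ∫_0^π cos(nx)cos(n'x) dx = 0; and by product-to-sum, ∫_0^π sin(nx)cos(n'x) dx = ½∫_0^π [sin((n+n')x) + sin((n−n')x)] dx, which is 0 when n+n' is even and 2n/(n²−n'²) when n+n' is odd (it need not vanish on (0, π)).
  u² squared terms: (-2)²·∫cos(4x)² dx = 4·π/2 = 2*π;  (5)²·∫sin(5x)² dx = 25·π/2 = 25*π/2.
  u² cross terms: 2·(-2)·(5)·∫cos(4x)·sin(5x) dx = -20·(10/9) = -200/9.
  So ∫_0^π u² dx = 2*π + 25*π/2 − 200/9 = -200/9 + 29*π/2.
  (u')² squared terms: (8)²·∫sin(4x)² dx = 64·π/2 = 32*π;  (25)²·∫cos(5x)² dx = 625·π/2 = 625*π/2.
  (u')² cross terms: 2·(8)·(25)·∫sin(4x)·cos(5x) dx = 400·(-8/9) = -3200/9.
  So ∫_0^π (u')² dx = 32*π + 625*π/2 − 3200/9 = -3200/9 + 689*π/2.
||u||_{H^1}^2 = (-200/9 + 29*π/2) + (-3200/9 + 689*π/2) = -3400/9 + 359*π.


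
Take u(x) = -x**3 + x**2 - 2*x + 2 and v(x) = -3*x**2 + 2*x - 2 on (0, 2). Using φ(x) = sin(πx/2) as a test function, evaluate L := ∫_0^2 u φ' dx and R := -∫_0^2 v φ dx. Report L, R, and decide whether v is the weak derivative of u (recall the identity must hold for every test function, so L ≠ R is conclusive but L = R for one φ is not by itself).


LHS = -96/π^3 + 24/π, RHS = -96/π^3 + 24/π. Yes, v = u' weakly.

u(x) = -x**3 + x**2 - 2*x + 2, classical derivative u'(x) = -3*x**2 + 2*x - 2.
φ(x) = sin(πx/2), so φ'(x) = π*cos(π*x/2)/2.
Note φ(0) = φ(2) = 0, so the boundary term u·φ vanishes.
LHS = ∫_0^2 u(x) φ'(x) dx = ∫_0^2 (-π*x^3*cos(π*x/2)/2 + π*x^2*cos(π*x/2)/2 - π*x*cos(π*x/2) + π*cos(π*x/2)) dx. Term by term:
  ∫_0^2 π*cos(π*x/2) dx = 0;  ∫_0^2 π*x^2*cos(π*x/2)/2 dx = -8/π;  ∫_0^2 -π*x*cos(π*x/2) dx = 8/π;
  ∫_0^2 -π*x^3*cos(π*x/2)/2 dx = -96/π^3 + 24/π.
Sum: 0 − 8/π + 8/π + -96/π^3 + 24/π = -96/π^3 + 24/π.
So LHS = -96/π^3 + 24/π.
∫_0^2 v(x) φ(x) dx = ∫_0^2 (-3*x^2*sin(π*x/2) + 2*x*sin(π*x/2) - 2*sin(π*x/2)) dx. Term by term:
  ∫_0^2 -2*sin(π*x/2) dx = -8/π;  ∫_0^2 -3*x^2*sin(π*x/2) dx = -24/π + 96/π^3;  ∫_0^2 2*x*sin(π*x/2) dx = 8/π.
Sum: -8/π + -24/π + 96/π^3 + 8/π = -24/π + 96/π^3.
So RHS = -∫_0^2 v(x) φ(x) dx = -96/π^3 + 24/π.
LHS = RHS, so the identity holds for this test φ.
Moreover u is smooth here and v(x) = u'(x) = -3*x**2 + 2*x - 2 pointwise, so the identity holds for every test function. Hence v is the weak derivative of u.


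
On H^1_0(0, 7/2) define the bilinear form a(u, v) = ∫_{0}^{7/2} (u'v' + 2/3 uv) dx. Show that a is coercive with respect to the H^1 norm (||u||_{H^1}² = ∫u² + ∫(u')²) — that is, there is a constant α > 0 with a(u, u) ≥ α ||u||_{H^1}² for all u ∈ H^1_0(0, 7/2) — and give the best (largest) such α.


α = 2*(49 + 6*π^2)/(3*(4*π^2 + 49))

Coercivity of a(·,·) on H^1_0(0, 7/2) means a(u, u) ≥ α ||u||_{H^1}² for every u ∈ H^1_0.
The interval has length L = 7/2, and Poincaré/coercivity depend only on L. Here a(u, u) = ∫(u')² + (2/3)·∫u².
Here 0 < c = 2/3 < 1. The condition a(u,u) ≥ α||u||_{H^1}² reads (1−α)∫(u')² ≥ (α−c)∫u². Any admissible α is ≤ 1 (rapidly oscillating u have ∫u²/∫(u')² → 0), and α = 1 would force 0 ≥ (1−c)∫u², impossible since c < 1; so 1−α > 0. By the sharp Poincaré inequality on H^1_0 of an interval of length L, ∫(u')² ≥ (π/L)²∫u² with equality for the first sine mode sin(π(x−x₀)/L) (x₀ the left endpoint), so the inequality holds for all u iff (1−α)(π/L)² ≥ α − c, i.e. α ≤ ((π/L)² + c)/((π/L)² + 1) = (1 + c(L/π)²)/(1 + (L/π)²). With (π/L)² = 4*π^2/49 and c = 2/3, the largest admissible constant is α = ((π/L)² + c)/((π/L)² + 1).
Simplifying, α = 2*(49 + 6*π^2)/(3*(4*π^2 + 49)).


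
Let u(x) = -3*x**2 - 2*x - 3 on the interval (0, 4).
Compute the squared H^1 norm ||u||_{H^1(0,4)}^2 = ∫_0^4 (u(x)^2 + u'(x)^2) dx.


||u||_{H^1}^2 = 62828/15

The H^1 norm (squared) on an interval (0, L) is
  ||u||_{H^1}^2 = ∫_0^L u(x)^2 dx + ∫_0^L u'(x)^2 dx.
Compute u'(x) = -6*x - 2.
Then u(x)^2 = 9*x**4 + 12*x**3 + 22*x**2 + 12*x + 9 and u'(x)^2 = 36*x**2 + 24*x + 4.
Integrate each monomial from 0 to 4 using ∫_0^4 c·x^n dx = c·4^(n+1)/(n+1):
  ∫_0^4 u(x)^2 dx = ∫_0^4 (9*x^4 + 12*x^3 + 22*x^2 + 12*x + 9) dx. Term by term:
    ∫_0^4 9*x^4 dx = 9216/5;  ∫_0^4 12*x^3 dx = 768;  ∫_0^4 22*x^2 dx = 1408/3;
    ∫_0^4 12*x dx = 96;  ∫_0^4 9 dx = 36.
  Sum: 9216/5 + 768 + 1408/3 + 96 + 36 = 48188/15.
  ∫_0^4 u'(x)^2 dx = ∫_0^4 (36*x^2 + 24*x + 4) dx. Term by term:
    ∫_0^4 36*x^2 dx = 768;  ∫_0^4 24*x dx = 192;  ∫_0^4 4 dx = 16.
  Sum: 768 + 192 + 16 = 976.
Adding: ||u||_{H^1}^2 = 48188/15 + 976 = 62828/15.


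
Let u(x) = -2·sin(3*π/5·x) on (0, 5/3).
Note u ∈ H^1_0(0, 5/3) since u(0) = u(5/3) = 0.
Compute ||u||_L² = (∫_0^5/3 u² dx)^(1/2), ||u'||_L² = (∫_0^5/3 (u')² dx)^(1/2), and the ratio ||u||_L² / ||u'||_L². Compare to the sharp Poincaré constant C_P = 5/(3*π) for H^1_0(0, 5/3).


||u||_L² / ||u'||_L² = 5/(3*π) = C_P.

u(x) = -2·sin(3*π/5·x), so u'(x) = -6*π*cos(3*π*x/5)/5.
Writing u(x) = A·sin(kπx/L) with A = -2 and k = 1, use ∫_0^L sin²(kπx/L) dx = L/2 and ∫_0^L cos²(kπx/L) dx = L/2.
u² = 4·sin²(3*π/5·x) and (u')² = 36*π^2/25·cos²(3*π/5·x), and each of sin², cos² integrates to L/2 = 5/6 over (0, 5/3).
∫_0^5/3 u² dx = 10/3, so ||u||_L² = sqrt(30)/3.
∫_0^5/3 (u')² dx = 6*π^2/5, so ||u'||_L² = sqrt(30)*π/5.
Ratio ||u||_L² / ||u'||_L² = 5/(3*π).
Sharp Poincaré constant on H^1_0(0, 5/3) is C_P = L/π = 5/(3*π), achieved by sin(3*π/5·x).
This is the k = 1 eigenfunction (up to amplitude), so the ratio equals the sharp Poincaré constant exactly.


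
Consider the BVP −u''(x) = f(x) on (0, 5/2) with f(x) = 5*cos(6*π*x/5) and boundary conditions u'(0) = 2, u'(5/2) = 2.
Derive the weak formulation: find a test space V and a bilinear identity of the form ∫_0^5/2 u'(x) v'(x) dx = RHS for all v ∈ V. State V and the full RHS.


V = H^1(0, 5/2) (v unrestricted at boundary; u is determined up to an additive constant); weak form: ∫_0^5/2 u'v' dx = ∫_0^5/2 (5*cos(6*π*x/5)) v dx + 2·v(5/2) − 2·v(0) for all v ∈ V.

Multiply both sides by a test function v and integrate from 0 to 5/2:
  ∫_0^5/2 −u''(x) v(x) dx = ∫_0^5/2 f(x) v(x) dx.
Integrate the LHS by parts once:
  ∫_0^5/2 −u'' v dx = −[u'(x) v(x)]_0^5/2 + ∫_0^5/2 u'(x) v'(x) dx.
Thus ∫_0^5/2 u'(x) v'(x) dx = ∫_0^5/2 f(x) v(x) dx + [u'(x) v(x)]_0^5/2.
Choose V so that boundary terms are either known or forced to vanish.
u has inhomogeneous Neumann u'(0) = 2, u'(5/2) = 2. [u' v]_0^5/2 = (2)·v(5/2) − (2)·v(0) = 2·v(5/2) − 2·v(0). Take V = H^1(0, 5/2); boundary term becomes part of RHS.
Weak formulation: find u (satisfying any essential BC) such that ∫_0^5/2 u'(x) v'(x) dx = ∫_0^5/2 f v dx + 2·v(5/2) − 2·v(0) for all v ∈ V (Neumann data are natural BCs: they enter the RHS as boundary terms).
Substituting f(x) = 5*cos(6*π*x/5), the right-hand side is ∫_0^5/2 (5*cos(6*π*x/5)) v dx + 2·v(5/2) − 2·v(0).
Compatibility check (pure Neumann): taking v ≡ 1 ∈ V gives 0 = ∫_0^5/2 f dx + (2) − (2), i.e. ∫_0^5/2 f dx must equal u'(0) − u'(5/2) = 0. Indeed ∫_0^5/2 (5*cos(6*π*x/5)) dx = 0, so the data are compatible. The solution is then unique only up to an additive constant (fix it e.g. by requiring ∫_0^5/2 u dx = 0).


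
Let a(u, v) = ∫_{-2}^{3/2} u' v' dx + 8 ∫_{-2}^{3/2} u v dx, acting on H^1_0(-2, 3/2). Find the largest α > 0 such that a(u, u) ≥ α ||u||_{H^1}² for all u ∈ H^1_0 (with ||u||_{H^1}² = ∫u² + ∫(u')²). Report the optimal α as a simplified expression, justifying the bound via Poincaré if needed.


α = 1

Coercivity of a(·,·) on H^1_0(-2, 3/2) means a(u, u) ≥ α ||u||_{H^1}² for every u ∈ H^1_0.
The interval has length L = 7/2, and Poincaré/coercivity depend only on L. Here a(u, u) = ∫(u')² + (8)·∫u².
Here c = 8 ≥ 1, so a(u,u) = ∫(u')² + c∫u² ≥ ∫(u')² + ∫u² = ||u||_{H^1}², i.e. α = 1 works. No larger α is possible: a(u,u) ≥ α||u||_{H^1}² means (1−α)∫(u')² ≥ (α−c)∫u², and for the modes u_n = sin(nπ(x−x₀)/L) (x₀ the left endpoint) one has ∫u_n²/∫(u_n')² = (L/(nπ))² → 0, so a(u_n,u_n)/||u_n||_{H^1}² → 1. Hence the optimal constant is α = 1.
Therefore α = 1.


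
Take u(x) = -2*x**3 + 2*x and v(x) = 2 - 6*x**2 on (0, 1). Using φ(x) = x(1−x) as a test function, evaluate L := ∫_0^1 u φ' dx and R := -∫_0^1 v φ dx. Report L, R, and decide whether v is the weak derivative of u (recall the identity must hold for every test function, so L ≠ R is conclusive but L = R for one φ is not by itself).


LHS = -1/30, RHS = -1/30. Yes, v = u' weakly.

u(x) = -2*x**3 + 2*x, classical derivative u'(x) = 2 - 6*x**2.
φ(x) = x(1−x), so φ'(x) = 1 - 2*x.
Note φ(0) = φ(1) = 0, so the boundary term u·φ vanishes.
LHS = ∫_0^1 u(x) φ'(x) dx = ∫_0^1 (4*x^4 - 2*x^3 - 4*x^2 + 2*x) dx. Term by term:
  ∫_0^1 4*x^4 dx = 4/5;  ∫_0^1 -2*x^3 dx = -1/2;  ∫_0^1 -4*x^2 dx = -4/3;
  ∫_0^1 2*x dx = 1.
Sum: 4/5 − 1/2 − 4/3 + 1 = -1/30.
So LHS = -1/30.
∫_0^1 v(x) φ(x) dx = ∫_0^1 (6*x^4 - 6*x^3 - 2*x^2 + 2*x) dx. Term by term:
  ∫_0^1 6*x^4 dx = 6/5;  ∫_0^1 -6*x^3 dx = -3/2;  ∫_0^1 -2*x^2 dx = -2/3;
  ∫_0^1 2*x dx = 1.
Sum: 6/5 − 3/2 − 2/3 + 1 = 1/30.
So RHS = -∫_0^1 v(x) φ(x) dx = -1/30.
LHS = RHS, so the identity holds for this test φ.
Moreover u is smooth here and v(x) = u'(x) = 2 - 6*x**2 pointwise, so the identity holds for every test function. Hence v is the weak derivative of u.


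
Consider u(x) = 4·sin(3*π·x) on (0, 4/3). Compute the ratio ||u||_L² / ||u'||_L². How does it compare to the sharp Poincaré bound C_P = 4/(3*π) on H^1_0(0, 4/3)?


||u||_L² / ||u'||_L² = 1/(3*π) < C_P = 4/(3*π).

u(x) = 4·sin(3*π·x), so u'(x) = 12*π*cos(3*π*x).
Writing u(x) = A·sin(kπx/L) with A = 4 and k = 4, use ∫_0^L sin²(kπx/L) dx = L/2 and ∫_0^L cos²(kπx/L) dx = L/2.
u² = 16·sin²(3*π·x) and (u')² = 144*π^2·cos²(3*π·x), and each of sin², cos² integrates to L/2 = 2/3 over (0, 4/3).
∫_0^4/3 u² dx = 32/3, so ||u||_L² = 4*sqrt(6)/3.
∫_0^4/3 (u')² dx = 96*π^2, so ||u'||_L² = 4*sqrt(6)*π.
Ratio ||u||_L² / ||u'||_L² = 1/(3*π).
Sharp Poincaré constant on H^1_0(0, 4/3) is C_P = L/π = 4/(3*π), achieved by sin(3*π/4·x).
This is the k = 4 harmonic; the ratio L/(kπ) is strictly less than C_P = L/π, consistent with the sharp inequality ||u||_L² ≤ C_P ||u'||_L².


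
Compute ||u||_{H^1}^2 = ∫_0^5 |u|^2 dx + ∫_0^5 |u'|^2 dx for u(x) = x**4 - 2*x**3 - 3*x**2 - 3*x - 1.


||u||_{H^1}^2 = 792800/9

The H^1 norm (squared) on an interval (0, L) is
  ||u||_{H^1}^2 = ∫_0^L u(x)^2 dx + ∫_0^L u'(x)^2 dx.
Compute u'(x) = 4*x**3 - 6*x**2 - 6*x - 3.
Then u(x)^2 = x**8 - 4*x**7 - 2*x**6 + 6*x**5 + 19*x**4 + 22*x**3 + 15*x**2 + 6*x + 1 and u'(x)^2 = 16*x**6 - 48*x**5 - 12*x**4 + 48*x**3 + 72*x**2 + 36*x + 9.
Integrate each monomial from 0 to 5 using ∫_0^5 c·x^n dx = c·5^(n+1)/(n+1):
  ∫_0^5 u(x)^2 dx = ∫_0^5 (x^8 - 4*x^7 - 2*x^6 + 6*x^5 + 19*x^4 + 22*x^3 + 15*x^2 + 6*x + 1) dx. Term by term:
    ∫_0^5 x^8 dx = 1953125/9;  ∫_0^5 -4*x^7 dx = -390625/2;  ∫_0^5 -2*x^6 dx = -156250/7;
    ∫_0^5 6*x^5 dx = 15625;  ∫_0^5 19*x^4 dx = 11875;  ∫_0^5 22*x^3 dx = 6875/2;
    ∫_0^5 15*x^2 dx = 625;  ∫_0^5 6*x dx = 75;  ∫_0^5 1 dx = 5.
  Sum: 1953125/9 − 390625/2 − 156250/7 + 15625 + 11875 + 6875/2 + 625 + 75 + 5 = 1954415/63.
  ∫_0^5 u'(x)^2 dx = ∫_0^5 (16*x^6 - 48*x^5 - 12*x^4 + 48*x^3 + 72*x^2 + 36*x + 9) dx. Term by term:
    ∫_0^5 16*x^6 dx = 1250000/7;  ∫_0^5 -48*x^5 dx = -125000;  ∫_0^5 -12*x^4 dx = -7500;
    ∫_0^5 48*x^3 dx = 7500;  ∫_0^5 72*x^2 dx = 3000;  ∫_0^5 36*x dx = 450;
    ∫_0^5 9 dx = 45.
  Sum: 1250000/7 − 125000 − 7500 + 7500 + 3000 + 450 + 45 = 399465/7.
Adding: ||u||_{H^1}^2 = 1954415/63 + 399465/7 = 792800/9.


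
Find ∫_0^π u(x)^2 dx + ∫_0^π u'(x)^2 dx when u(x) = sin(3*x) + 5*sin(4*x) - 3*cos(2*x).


||u||_{H^1(0,π)}^2 = -36 + 240*π

u'(x) = 6*sin(2*x) + 3*cos(3*x) + 20*cos(4*x).
Expand u² and (u')² and integrate term by term on (0, π), using: for integers n ≥ 1, ∫_0^π sin²(nx) dx = ∫_0^π cos²(nx) dx = π/2; for n ≠ n', ∫_0^π sin(nx)sin(n'x) dx = ∫_0^π cos(nx)cos(n'x) dx = 0; and by product-to-sum, ∫_0^π sin(nx)cos(n'x) dx = ½∫_0^π [sin((n+n')x) + sin((n−n')x)] dx, which is 0 when n+n' is even and 2n/(n²−n'²) when n+n' is odd (it need not vanish on (0, π)).
  u² squared terms: (-3)²·∫cos(2x)² dx = 9·π/2 = 9*π/2;  (5)²·∫sin(4x)² dx = 25·π/2 = 25*π/2;  (1)²·∫sin(3x)² dx = 1·π/2 = π/2.
  u² cross terms: 2·(-3)·(5)·∫cos(2x)·sin(4x) dx = -30·(0) = 0;  2·(-3)·(1)·∫cos(2x)·sin(3x) dx = -6·(6/5) = -36/5;  2·(5)·(1)·∫sin(4x)·sin(3x) dx = 10·(0) = 0.
  So ∫_0^π u² dx = 9*π/2 + 25*π/2 + π/2 + 0 − 36/5 + 0 = -36/5 + 35*π/2.
  (u')² squared terms: (3)²·∫cos(3x)² dx = 9·π/2 = 9*π/2;  (6)²·∫sin(2x)² dx = 36·π/2 = 18*π;  (20)²·∫cos(4x)² dx = 400·π/2 = 200*π.
  (u')² cross terms: 2·(3)·(6)·∫cos(3x)·sin(2x) dx = 36·(-4/5) = -144/5;  2·(3)·(20)·∫cos(3x)·cos(4x) dx = 120·(0) = 0;  2·(6)·(20)·∫sin(2x)·cos(4x) dx = 240·(0) = 0.
  So ∫_0^π (u')² dx = 9*π/2 + 18*π + 200*π − 144/5 + 0 + 0 = -144/5 + 445*π/2.
||u||_{H^1}^2 = (-36/5 + 35*π/2) + (-144/5 + 445*π/2) = -36 + 240*π.
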